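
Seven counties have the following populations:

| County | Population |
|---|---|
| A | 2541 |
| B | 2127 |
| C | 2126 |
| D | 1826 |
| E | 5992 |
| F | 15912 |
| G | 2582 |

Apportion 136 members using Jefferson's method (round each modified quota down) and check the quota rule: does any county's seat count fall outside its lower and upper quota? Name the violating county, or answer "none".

Standard quotas: A 10.438, B 8.738, C 8.734, D 7.501, E 24.615, F 65.367, G 10.607.
Jefferson allocation: A 10, B 9, C 8, D 7, E 25, F 67, G 10.
F has quota 65.367 (lower 65, upper 66) but receives 67 — outside the quota interval.

F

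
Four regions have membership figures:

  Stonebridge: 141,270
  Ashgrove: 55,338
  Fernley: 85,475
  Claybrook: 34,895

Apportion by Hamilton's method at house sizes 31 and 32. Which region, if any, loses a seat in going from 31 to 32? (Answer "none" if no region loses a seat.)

At 31 seats: Stonebridge 14, Ashgrove 5, Fernley 8, Claybrook 4.
At 32 seats: Stonebridge 14, Ashgrove 6, Fernley 9, Claybrook 3.
Claybrook drops from 4 to 3.

Claybrook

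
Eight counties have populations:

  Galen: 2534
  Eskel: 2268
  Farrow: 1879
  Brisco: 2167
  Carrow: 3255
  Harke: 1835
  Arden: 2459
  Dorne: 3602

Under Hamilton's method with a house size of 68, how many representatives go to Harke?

6

Total 19999; standard divisor 19999/68 ≈ 294.103.
Standard quotas: Galen 8.616, Eskel 7.712, Farrow 6.389, Brisco 7.368, Carrow 11.068, Harke 6.239, Arden 8.361, Dorne 12.247.
Lower quotas: Galen 8, Eskel 7, Farrow 6, Brisco 7, Carrow 11, Harke 6, Arden 8, Dorne 12 (sum 65, leaving 3 seats).
Remainders in descending order: Eskel 0.712, Galen 0.616, Farrow 0.389, Brisco 0.368, Arden 0.361, Dorne 0.247, Harke 0.239, Carrow 0.068.
The surplus seats go to Eskel, Galen, Farrow.
Harke receives 6.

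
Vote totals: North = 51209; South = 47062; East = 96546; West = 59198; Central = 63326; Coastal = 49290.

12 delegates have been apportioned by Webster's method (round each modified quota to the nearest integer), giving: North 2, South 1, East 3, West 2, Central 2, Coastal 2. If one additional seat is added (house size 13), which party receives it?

South

Priority for the next seat is population ÷ (current seats + 0.5).
Priorities: North 20483.600, South 31374.667, East 27584.571, West 23679.200, Central 25330.400, Coastal 19716.000.
Highest priority: South.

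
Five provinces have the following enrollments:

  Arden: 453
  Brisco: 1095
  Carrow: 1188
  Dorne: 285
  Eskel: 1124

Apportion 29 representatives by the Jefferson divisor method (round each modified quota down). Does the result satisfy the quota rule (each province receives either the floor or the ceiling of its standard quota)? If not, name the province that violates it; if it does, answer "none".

Standard quotas: Arden 3.169, Brisco 7.661, Carrow 8.312, Dorne 1.994, Eskel 7.864.
Jefferson allocation: Arden 3, Brisco 8, Carrow 8, Dorne 2, Eskel 8.
Every allocation lies between the lower and upper quota.

none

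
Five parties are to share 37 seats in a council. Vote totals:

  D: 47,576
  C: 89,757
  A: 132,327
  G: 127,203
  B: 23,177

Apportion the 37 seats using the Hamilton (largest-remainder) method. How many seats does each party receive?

The standard divisor is 420040/37 ≈ 11352.432.
Standard quotas: D 4.1908, C 7.9064, A 11.6563, G 11.2049, B 2.0416.
Lower quotas: D 4, C 7, A 11, G 11, B 2 (sum 35, leaving 2 seats).
Remainders in descending order: C 0.9064, A 0.6563, G 0.2049, D 0.1908, B 0.0416.
The surplus seats go to C, A.

D 4, C 8, A 12, G 11, B 2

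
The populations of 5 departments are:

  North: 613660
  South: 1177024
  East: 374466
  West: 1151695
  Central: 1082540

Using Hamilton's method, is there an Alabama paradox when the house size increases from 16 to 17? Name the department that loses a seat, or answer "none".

At 16 seats: North 2, South 4, East 2, West 4, Central 4.
At 17 seats: North 2, South 5, East 1, West 5, Central 4.
East drops from 2 to 1.

East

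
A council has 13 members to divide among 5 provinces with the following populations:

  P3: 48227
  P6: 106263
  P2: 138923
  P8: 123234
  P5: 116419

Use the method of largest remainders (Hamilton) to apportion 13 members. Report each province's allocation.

P3 1, P6 3, P2 3, P8 3, P5 3

The standard divisor is 533066/13 ≈ 41005.077.
Standard quotas: P3 1.1761, P6 2.5915, P2 3.3879, P8 3.0053, P5 2.8391.
Lower quotas: P3 1, P6 2, P2 3, P8 3, P5 2 (sum 11, leaving 2 seats).
Remainders in descending order: P5 0.8391, P6 0.5915, P2 0.3879, P3 0.1761, P8 0.0053.
Largest remainders: P5, P6 receive the extra seats.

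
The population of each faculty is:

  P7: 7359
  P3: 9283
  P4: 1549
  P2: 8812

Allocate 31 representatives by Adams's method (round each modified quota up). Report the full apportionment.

Standard divisor 27003/31 ≈ 871.065; standard quotas: P7 8.448, P3 10.657, P4 1.778, P2 10.116.
Rounding up gives 9, 11, 2, 11 = 33 seats, so the divisor must be adjusted.
With modified divisor 924: modified quotas P7 7.964, P3 10.047, P4 1.676, P2 9.537.
Rounding up: P7 8, P3 11, P4 2, P2 10 (total 31).

P7 8, P3 11, P4 2, P2 10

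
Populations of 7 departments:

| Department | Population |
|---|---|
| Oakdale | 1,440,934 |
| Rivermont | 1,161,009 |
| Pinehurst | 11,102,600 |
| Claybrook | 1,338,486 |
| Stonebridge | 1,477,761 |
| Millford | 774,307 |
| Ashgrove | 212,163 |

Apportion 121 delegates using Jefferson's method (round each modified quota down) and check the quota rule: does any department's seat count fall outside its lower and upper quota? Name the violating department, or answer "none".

Standard quotas: Oakdale 9.959, Rivermont 8.024, Pinehurst 76.735, Claybrook 9.251, Stonebridge 10.213, Millford 5.352, Ashgrove 1.466.
Jefferson allocation: Oakdale 10, Rivermont 8, Pinehurst 78, Claybrook 9, Stonebridge 10, Millford 5, Ashgrove 1.
Pinehurst has quota 76.735 (lower 76, upper 77) but receives 78 — outside the quota interval.

Pinehurst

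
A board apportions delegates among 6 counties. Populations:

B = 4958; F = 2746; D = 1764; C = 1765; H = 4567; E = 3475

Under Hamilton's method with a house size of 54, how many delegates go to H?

13

The standard divisor is 19275/54 ≈ 356.944.
Standard quotas: B 13.890, F 7.693, D 4.942, C 4.945, H 12.795, E 9.735.
Lower quotas: B 13, F 7, D 4, C 4, H 12, E 9 (sum 49, leaving 5 seats).
Remainders in descending order: C 0.945, D 0.942, B 0.890, H 0.795, E 0.735, F 0.693.
Largest remainders: C, D, B, H, E receive the extra seats.
H receives 13.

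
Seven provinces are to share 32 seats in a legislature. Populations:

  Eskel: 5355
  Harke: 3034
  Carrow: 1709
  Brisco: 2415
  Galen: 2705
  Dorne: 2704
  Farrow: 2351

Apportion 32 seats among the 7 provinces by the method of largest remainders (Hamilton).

Total 20273; standard divisor 20273/32 ≈ 633.531.
Standard quotas: Eskel 8.4526, Harke 4.7890, Carrow 2.6976, Brisco 3.8120, Galen 4.2697, Dorne 4.2681, Farrow 3.7109.
Lower quotas: Eskel 8, Harke 4, Carrow 2, Brisco 3, Galen 4, Dorne 4, Farrow 3 (sum 28, leaving 4 seats).
Remainders in descending order: Brisco 0.8120, Harke 0.7890, Farrow 0.7109, Carrow 0.6976, Eskel 0.4526, Galen 0.2697, Dorne 0.2681.
Largest remainders: Brisco, Harke, Farrow, Carrow receive the extra seats.

Eskel=8; Harke=5; Carrow=3; Brisco=4; Galen=4; Dorne=4; Farrow=4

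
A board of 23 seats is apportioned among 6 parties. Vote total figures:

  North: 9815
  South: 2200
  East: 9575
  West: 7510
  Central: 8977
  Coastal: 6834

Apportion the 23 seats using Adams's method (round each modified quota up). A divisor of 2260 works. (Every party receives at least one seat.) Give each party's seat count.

North 5, South 1, East 5, West 4, Central 4, Coastal 4

With modified divisor 2260: modified quotas North 4.343, South 0.973, East 4.237, West 3.323, Central 3.972, Coastal 3.024.
Rounding up: North 5, South 1, East 5, West 4, Central 4, Coastal 4 (total 23).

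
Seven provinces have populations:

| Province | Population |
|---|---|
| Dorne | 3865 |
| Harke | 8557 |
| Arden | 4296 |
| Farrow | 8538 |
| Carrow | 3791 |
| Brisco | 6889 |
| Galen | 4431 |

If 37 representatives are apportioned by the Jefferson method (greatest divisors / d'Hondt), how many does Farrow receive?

Standard divisor 40367/37 ≈ 1091; standard quotas: Dorne 3.543, Harke 7.843, Arden 3.938, Farrow 7.826, Carrow 3.475, Brisco 6.314, Galen 4.061.
Rounding down gives 3, 7, 3, 7, 3, 6, 4 = 33 seats, so the divisor must be adjusted.
With modified divisor 980: modified quotas Dorne 3.944, Harke 8.732, Arden 4.384, Farrow 8.712, Carrow 3.868, Brisco 7.030, Galen 4.521.
Rounding down: Dorne 3, Harke 8, Arden 4, Farrow 8, Carrow 3, Brisco 7, Galen 4 (total 37).
Farrow receives 8.

8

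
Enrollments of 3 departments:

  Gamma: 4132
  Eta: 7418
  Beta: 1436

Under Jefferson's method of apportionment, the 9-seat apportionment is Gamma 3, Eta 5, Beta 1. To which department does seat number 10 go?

Eta

Priority for the next seat is population ÷ (current seats + 1).
Priorities: Gamma 1033.000, Eta 1236.333, Beta 718.000.
Highest priority: Eta.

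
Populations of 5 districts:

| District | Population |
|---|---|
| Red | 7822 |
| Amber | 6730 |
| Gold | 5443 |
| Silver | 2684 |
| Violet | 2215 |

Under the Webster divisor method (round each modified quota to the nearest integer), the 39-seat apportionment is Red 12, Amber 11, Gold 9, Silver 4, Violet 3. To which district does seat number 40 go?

Priority for the next seat is population ÷ (current seats + 0.5).
Priorities: Red 625.760, Amber 585.217, Gold 572.947, Silver 596.444, Violet 632.857.
Highest priority: Violet.

Violet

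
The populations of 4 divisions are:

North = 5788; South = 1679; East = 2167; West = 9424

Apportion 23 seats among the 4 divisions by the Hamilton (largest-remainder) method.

North 7, South 2, East 3, West 11

Total 19058; standard divisor 19058/23 ≈ 828.609.
Standard quotas: North 6.9852, South 2.0263, East 2.6152, West 11.3733.
Lower quotas: North 6, South 2, East 2, West 11 (sum 21, leaving 2 seats).
Remainders in descending order: North 0.9852, East 0.6152, West 0.3733, South 0.0263.
Largest remainders: North, East receive the extra seats.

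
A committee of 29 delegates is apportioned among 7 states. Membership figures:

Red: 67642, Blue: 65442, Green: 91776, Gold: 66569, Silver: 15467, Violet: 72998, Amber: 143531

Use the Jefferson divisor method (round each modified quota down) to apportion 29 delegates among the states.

Red=4; Blue=4; Green=5; Gold=4; Silver=0; Violet=4; Amber=8

Standard divisor 523425/29 ≈ 18049.138; standard quotas: Red 3.748, Blue 3.626, Green 5.085, Gold 3.688, Silver 0.857, Violet 4.044, Amber 7.952.
Rounding down gives 3, 3, 5, 3, 0, 4, 7 = 25 seats, so the divisor must be adjusted.
With modified divisor 16200: modified quotas Red 4.175, Blue 4.040, Green 5.665, Gold 4.109, Silver 0.955, Violet 4.506, Amber 8.860.
Rounding down: Red 4, Blue 4, Green 5, Gold 4, Silver 0, Violet 4, Amber 8 (total 29).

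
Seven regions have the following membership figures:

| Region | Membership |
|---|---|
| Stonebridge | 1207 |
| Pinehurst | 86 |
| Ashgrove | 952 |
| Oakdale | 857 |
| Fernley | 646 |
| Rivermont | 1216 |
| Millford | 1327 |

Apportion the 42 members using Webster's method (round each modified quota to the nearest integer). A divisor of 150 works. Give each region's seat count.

With modified divisor 150: modified quotas Stonebridge 8.047, Pinehurst 0.573, Ashgrove 6.347, Oakdale 5.713, Fernley 4.307, Rivermont 8.107, Millford 8.847.
Rounding to the nearest integer: Stonebridge 8, Pinehurst 1, Ashgrove 6, Oakdale 6, Fernley 4, Rivermont 8, Millford 9 (total 42).

Stonebridge: 8, Pinehurst: 1, Ashgrove: 6, Oakdale: 6, Fernley: 4, Rivermont: 8, Millford: 9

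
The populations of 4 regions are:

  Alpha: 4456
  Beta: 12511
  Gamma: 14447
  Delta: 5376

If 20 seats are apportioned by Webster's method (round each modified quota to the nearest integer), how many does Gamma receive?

8

Standard divisor 36790/20 ≈ 1839.5; standard quotas: Alpha 2.422, Beta 6.801, Gamma 7.854, Delta 2.923.
Rounding to the nearest integer gives Alpha 2, Beta 7, Gamma 8, Delta 3 — total 20, matching the house size, so no adjustment is needed.
Gamma receives 8.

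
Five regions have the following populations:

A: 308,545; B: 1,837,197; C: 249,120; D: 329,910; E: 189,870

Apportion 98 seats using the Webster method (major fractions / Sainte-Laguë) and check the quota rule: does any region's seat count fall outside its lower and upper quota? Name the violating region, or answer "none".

Standard quotas: A 10.374, B 61.773, C 8.376, D 11.093, E 6.384.
Webster allocation: A 10, B 63, C 8, D 11, E 6.
B has quota 61.773 (lower 61, upper 62) but receives 63 — outside the quota interval.

B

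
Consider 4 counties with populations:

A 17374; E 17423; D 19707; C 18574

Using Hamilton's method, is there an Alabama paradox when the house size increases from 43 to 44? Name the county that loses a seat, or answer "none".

none

At 43 seats: A 10, E 10, D 12, C 11.
At 44 seats: A 10, E 11, D 12, C 11.
No county's allocation decreased.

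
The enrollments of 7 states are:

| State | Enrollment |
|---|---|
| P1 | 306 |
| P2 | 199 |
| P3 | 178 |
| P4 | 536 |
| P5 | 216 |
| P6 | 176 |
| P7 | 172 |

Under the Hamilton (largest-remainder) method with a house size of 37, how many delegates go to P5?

Total 1783; standard divisor 1783/37 ≈ 48.189.
Standard quotas: P1 6.350, P2 4.130, P3 3.694, P4 11.123, P5 4.482, P6 3.652, P7 3.569.
Lower quotas: P1 6, P2 4, P3 3, P4 11, P5 4, P6 3, P7 3 (sum 34, leaving 3 seats).
Remainders in descending order: P3 0.694, P6 0.652, P7 0.569, P5 0.482, P1 0.350, P2 0.130, P4 0.123.
Largest remainders: P3, P6, P7 receive the extra seats.
P5 receives 4.

4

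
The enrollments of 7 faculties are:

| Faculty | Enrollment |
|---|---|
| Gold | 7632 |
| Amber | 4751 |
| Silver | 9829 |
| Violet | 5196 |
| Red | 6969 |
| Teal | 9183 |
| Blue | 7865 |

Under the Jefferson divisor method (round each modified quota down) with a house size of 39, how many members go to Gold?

Standard divisor 51425/39 ≈ 1318.59; standard quotas: Gold 5.788, Amber 3.603, Silver 7.454, Violet 3.941, Red 5.285, Teal 6.964, Blue 5.965.
Rounding down gives 5, 3, 7, 3, 5, 6, 5 = 34 seats, so the divisor must be adjusted.
With modified divisor 1200: modified quotas Gold 6.360, Amber 3.959, Silver 8.191, Violet 4.330, Red 5.808, Teal 7.652, Blue 6.554.
Rounding down: Gold 6, Amber 3, Silver 8, Violet 4, Red 5, Teal 7, Blue 6 (total 39).
Gold receives 6.

6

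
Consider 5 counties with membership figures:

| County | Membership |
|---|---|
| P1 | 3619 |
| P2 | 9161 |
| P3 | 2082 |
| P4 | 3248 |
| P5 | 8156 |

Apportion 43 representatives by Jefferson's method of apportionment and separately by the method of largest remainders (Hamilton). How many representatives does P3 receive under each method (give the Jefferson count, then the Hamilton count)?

3 and 4

Jefferson: P1 6, P2 15, P3 3, P4 5, P5 14.
Hamilton: P1 6, P2 15, P3 4, P4 5, P5 13.
P3 gets 3 under Jefferson and 4 under Hamilton.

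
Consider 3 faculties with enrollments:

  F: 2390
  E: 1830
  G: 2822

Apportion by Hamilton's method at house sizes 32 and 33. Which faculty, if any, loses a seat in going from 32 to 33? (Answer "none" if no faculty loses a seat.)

none

At 32 seats: F 11, E 8, G 13.
At 33 seats: F 11, E 9, G 13.
No faculty's allocation decreased.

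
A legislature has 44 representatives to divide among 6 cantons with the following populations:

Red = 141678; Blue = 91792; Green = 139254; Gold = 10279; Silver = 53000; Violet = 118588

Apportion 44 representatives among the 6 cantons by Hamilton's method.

Red 11, Blue 7, Green 11, Gold 1, Silver 4, Violet 10

Total 554591; standard divisor 554591/44 ≈ 12604.341.
Standard quotas: Red 11.2404, Blue 7.2826, Green 11.0481, Gold 0.8155, Silver 4.2049, Violet 9.4085.
Lower quotas: Red 11, Blue 7, Green 11, Gold 0, Silver 4, Violet 9 (sum 42, leaving 2 seats).
Remainders in descending order: Gold 0.8155, Violet 0.4085, Blue 0.2826, Red 0.2404, Silver 0.2049, Green 0.0481.
The surplus seats go to Gold, Violet.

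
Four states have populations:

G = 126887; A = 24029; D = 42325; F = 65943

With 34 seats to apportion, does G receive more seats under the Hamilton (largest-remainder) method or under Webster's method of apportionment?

Hamilton

Hamilton: G 17, A 3, D 5, F 9.
Webster: G 16, A 3, D 6, F 9.
G gets 17 under Hamilton and 16 under Webster.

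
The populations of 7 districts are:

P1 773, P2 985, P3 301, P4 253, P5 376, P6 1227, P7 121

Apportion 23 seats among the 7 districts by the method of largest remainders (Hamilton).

P1=4, P2=6, P3=2, P4=1, P5=2, P6=7, P7=1

The standard divisor is 4036/23 ≈ 175.478.
Standard quotas: P1 4.405, P2 5.613, P3 1.715, P4 1.442, P5 2.143, P6 6.992, P7 0.690.
Lower quotas: P1 4, P2 5, P3 1, P4 1, P5 2, P6 6, P7 0 (sum 19, leaving 4 seats).
Remainders in descending order: P6 0.992, P3 0.715, P7 0.690, P2 0.613, P4 0.442, P1 0.405, P5 0.143.
Largest remainders: P6, P3, P7, P2 receive the extra seats.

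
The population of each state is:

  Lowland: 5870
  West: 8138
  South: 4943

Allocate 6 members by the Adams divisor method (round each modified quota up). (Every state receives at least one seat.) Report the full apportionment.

Standard divisor 18951/6 ≈ 3158.5; standard quotas: Lowland 1.858, West 2.577, South 1.565.
Rounding up gives 2, 3, 2 = 7 seats, so the divisor must be adjusted.
With modified divisor 4500: modified quotas Lowland 1.304, West 1.808, South 1.098.
Rounding up: Lowland 2, West 2, South 2 (total 6).

Lowland 2; West 2; South 2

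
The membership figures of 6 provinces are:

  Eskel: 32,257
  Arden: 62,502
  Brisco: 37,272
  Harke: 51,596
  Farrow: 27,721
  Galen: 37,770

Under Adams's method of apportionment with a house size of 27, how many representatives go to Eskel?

Standard divisor 249118/27 ≈ 9226.593; standard quotas: Eskel 3.496, Arden 6.774, Brisco 4.040, Harke 5.592, Farrow 3.004, Galen 4.094.
Rounding up gives 4, 7, 5, 6, 4, 5 = 31 seats, so the divisor must be adjusted.
With modified divisor 10370: modified quotas Eskel 3.111, Arden 6.027, Brisco 3.594, Harke 4.976, Farrow 2.673, Galen 3.642.
Rounding up: Eskel 4, Arden 7, Brisco 4, Harke 5, Farrow 3, Galen 4 (total 27).
Eskel receives 4.

4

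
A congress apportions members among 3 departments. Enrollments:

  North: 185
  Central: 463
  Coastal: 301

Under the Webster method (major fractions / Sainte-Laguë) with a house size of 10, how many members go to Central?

Standard divisor 949/10 ≈ 94.9; standard quotas: North 1.949, Central 4.879, Coastal 3.172.
Rounding to the nearest integer gives North 2, Central 5, Coastal 3 — total 10, matching the house size, so no adjustment is needed.
Central receives 5.

5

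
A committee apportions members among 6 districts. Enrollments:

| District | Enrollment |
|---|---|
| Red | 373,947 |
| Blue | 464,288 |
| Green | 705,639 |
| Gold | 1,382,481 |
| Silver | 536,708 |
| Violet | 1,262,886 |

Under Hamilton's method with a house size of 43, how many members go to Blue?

Total 4725949; standard divisor 4725949/43 ≈ 109905.791.
Standard quotas: Red 3.4024, Blue 4.2244, Green 6.4204, Gold 12.5788, Silver 4.8833, Violet 11.4906.
Lower quotas: Red 3, Blue 4, Green 6, Gold 12, Silver 4, Violet 11 (sum 40, leaving 3 seats).
Remainders in descending order: Silver 0.8833, Gold 0.5788, Violet 0.4906, Green 0.4204, Red 0.4024, Blue 0.2244.
Largest remainders: Silver, Gold, Violet receive the extra seats.
Blue receives 4.

4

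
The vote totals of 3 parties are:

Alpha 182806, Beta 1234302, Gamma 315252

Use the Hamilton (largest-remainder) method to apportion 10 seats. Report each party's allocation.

Alpha=1, Beta=7, Gamma=2

The standard divisor is 1732360/10 = 173236.
Standard quotas: Alpha 1.0552, Beta 7.1250, Gamma 1.8198.
Lower quotas: Alpha 1, Beta 7, Gamma 1 (sum 9, leaving 1 seat).
Remainders in descending order: Gamma 0.8198, Beta 0.1250, Alpha 0.0552.
Largest remainder: Gamma receives the extra seat.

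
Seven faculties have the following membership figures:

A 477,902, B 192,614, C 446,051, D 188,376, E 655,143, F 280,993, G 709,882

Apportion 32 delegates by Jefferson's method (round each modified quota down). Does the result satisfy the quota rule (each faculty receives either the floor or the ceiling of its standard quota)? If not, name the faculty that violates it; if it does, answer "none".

Standard quotas: A 5.182, B 2.089, C 4.837, D 2.043, E 7.104, F 3.047, G 7.698.
Jefferson allocation: A 5, B 2, C 5, D 2, E 7, F 3, G 8.
Every allocation lies between the lower and upper quota.

none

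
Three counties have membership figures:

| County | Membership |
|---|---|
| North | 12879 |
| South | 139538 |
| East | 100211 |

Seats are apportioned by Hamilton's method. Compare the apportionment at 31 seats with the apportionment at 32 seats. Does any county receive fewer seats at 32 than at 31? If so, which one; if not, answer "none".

At 31 seats: North 2, South 17, East 12.
At 32 seats: North 1, South 18, East 13.
North drops from 2 to 1.

North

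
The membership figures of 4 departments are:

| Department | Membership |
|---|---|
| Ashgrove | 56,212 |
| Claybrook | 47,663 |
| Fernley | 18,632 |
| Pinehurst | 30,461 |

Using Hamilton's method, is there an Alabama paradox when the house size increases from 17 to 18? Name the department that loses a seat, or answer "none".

Pinehurst

At 17 seats: Ashgrove 6, Claybrook 5, Fernley 2, Pinehurst 4.
At 18 seats: Ashgrove 7, Claybrook 6, Fernley 2, Pinehurst 3.
Pinehurst drops from 4 to 3.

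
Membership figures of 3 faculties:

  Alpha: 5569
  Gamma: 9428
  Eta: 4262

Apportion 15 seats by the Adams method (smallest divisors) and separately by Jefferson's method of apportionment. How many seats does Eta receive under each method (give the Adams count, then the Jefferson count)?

Adams: Alpha 4, Gamma 7, Eta 4.
Jefferson: Alpha 4, Gamma 8, Eta 3.
Eta gets 4 under Adams and 3 under Jefferson.

4 and 3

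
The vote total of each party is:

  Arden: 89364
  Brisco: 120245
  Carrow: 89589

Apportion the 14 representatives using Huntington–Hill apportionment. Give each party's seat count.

With divisor 20993: modified quotas Arden 4.257, Brisco 5.728, Carrow 4.268.
Geometric-mean thresholds: Arden √(4·5)=4.472, Brisco √(5·6)=5.477, Carrow √(4·5)=4.472.
Each quota rounded against its threshold gives Arden 4, Brisco 6, Carrow 4 (total 14).

Arden: 4; Brisco: 6; Carrow: 4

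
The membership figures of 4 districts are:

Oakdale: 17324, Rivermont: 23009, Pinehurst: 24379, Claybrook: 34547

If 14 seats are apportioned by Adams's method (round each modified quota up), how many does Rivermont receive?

3

Standard divisor 99259/14 ≈ 7089.929; standard quotas: Oakdale 2.443, Rivermont 3.245, Pinehurst 3.439, Claybrook 4.873.
Rounding up gives 3, 4, 4, 5 = 16 seats, so the divisor must be adjusted.
With modified divisor 8400: modified quotas Oakdale 2.062, Rivermont 2.739, Pinehurst 2.902, Claybrook 4.113.
Rounding up: Oakdale 3, Rivermont 3, Pinehurst 3, Claybrook 5 (total 14).
Rivermont receives 3.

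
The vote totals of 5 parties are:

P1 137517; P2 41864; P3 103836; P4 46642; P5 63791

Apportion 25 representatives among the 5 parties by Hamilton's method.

P1: 9, P2: 3, P3: 6, P4: 3, P5: 4

Standard divisor: 393650 ÷ 25 = 15746.
Standard quotas: P1 8.7335, P2 2.6587, P3 6.5944, P4 2.9621, P5 4.0513.
Lower quotas: P1 8, P2 2, P3 6, P4 2, P5 4 (sum 22, leaving 3 seats).
Remainders in descending order: P4 0.9621, P1 0.7335, P2 0.6587, P3 0.5944, P5 0.0513.
Largest remainders: P4, P1, P2 receive the extra seats.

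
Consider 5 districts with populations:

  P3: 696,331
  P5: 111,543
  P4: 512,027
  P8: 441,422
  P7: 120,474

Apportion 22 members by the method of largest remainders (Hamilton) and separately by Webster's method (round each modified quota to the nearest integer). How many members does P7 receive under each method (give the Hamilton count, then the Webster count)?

2 and 1

Hamilton: P3 8, P5 1, P4 6, P8 5, P7 2.
Webster: P3 9, P5 1, P4 6, P8 5, P7 1.
P7 gets 2 under Hamilton and 1 under Webster.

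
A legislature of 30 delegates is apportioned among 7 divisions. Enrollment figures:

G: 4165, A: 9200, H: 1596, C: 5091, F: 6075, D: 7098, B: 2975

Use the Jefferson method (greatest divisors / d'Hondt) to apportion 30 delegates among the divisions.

G 4; A 8; H 1; C 4; F 5; D 6; B 2

Standard divisor 36200/30 ≈ 1206.667; standard quotas: G 3.452, A 7.624, H 1.323, C 4.219, F 5.035, D 5.882, B 2.465.
Rounding down gives 3, 7, 1, 4, 5, 5, 2 = 27 seats, so the divisor must be adjusted.
With modified divisor 1030: modified quotas G 4.044, A 8.932, H 1.550, C 4.943, F 5.898, D 6.891, B 2.888.
Rounding down: G 4, A 8, H 1, C 4, F 5, D 6, B 2 (total 30).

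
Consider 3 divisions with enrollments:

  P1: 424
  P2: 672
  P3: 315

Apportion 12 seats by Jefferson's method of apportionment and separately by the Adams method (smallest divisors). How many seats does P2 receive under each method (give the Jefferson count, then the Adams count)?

Jefferson: P1 4, P2 6, P3 2.
Adams: P1 4, P2 5, P3 3.
P2 gets 6 under Jefferson and 5 under Adams.

6 and 5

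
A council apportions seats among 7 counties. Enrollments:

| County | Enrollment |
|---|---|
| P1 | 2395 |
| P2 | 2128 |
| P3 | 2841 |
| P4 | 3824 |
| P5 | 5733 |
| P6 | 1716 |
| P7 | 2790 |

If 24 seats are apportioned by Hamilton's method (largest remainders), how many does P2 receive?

Standard divisor: 21427 ÷ 24 ≈ 892.792.
Standard quotas: P1 2.6826, P2 2.3835, P3 3.1822, P4 4.2832, P5 6.4214, P6 1.9221, P7 3.1250.
Lower quotas: P1 2, P2 2, P3 3, P4 4, P5 6, P6 1, P7 3 (sum 21, leaving 3 seats).
Remainders in descending order: P6 0.9221, P1 0.6826, P5 0.4214, P2 0.3835, P4 0.2832, P3 0.1822, P7 0.1250.
Largest remainders: P6, P1, P5 receive the extra seats.
P2 receives 2.

2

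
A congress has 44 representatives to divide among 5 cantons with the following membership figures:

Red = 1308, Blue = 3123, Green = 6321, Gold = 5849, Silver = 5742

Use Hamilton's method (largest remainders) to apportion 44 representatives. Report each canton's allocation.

The standard divisor is 22343/44 ≈ 507.795.
Standard quotas: Red 2.5758, Blue 6.1501, Green 12.4479, Gold 11.5184, Silver 11.3077.
Lower quotas: Red 2, Blue 6, Green 12, Gold 11, Silver 11 (sum 42, leaving 2 seats).
Remainders in descending order: Red 0.5758, Gold 0.5184, Green 0.4479, Silver 0.3077, Blue 0.1501.
The surplus seats go to Red, Gold.

Red: 3, Blue: 6, Green: 12, Gold: 12, Silver: 11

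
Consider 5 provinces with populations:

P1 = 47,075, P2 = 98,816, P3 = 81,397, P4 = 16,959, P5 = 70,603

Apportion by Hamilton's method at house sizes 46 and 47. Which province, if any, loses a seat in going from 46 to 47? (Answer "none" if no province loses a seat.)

At 46 seats: P1 7, P2 14, P3 12, P4 3, P5 10.
At 47 seats: P1 7, P2 15, P3 12, P4 2, P5 11.
P4 drops from 3 to 2.

P4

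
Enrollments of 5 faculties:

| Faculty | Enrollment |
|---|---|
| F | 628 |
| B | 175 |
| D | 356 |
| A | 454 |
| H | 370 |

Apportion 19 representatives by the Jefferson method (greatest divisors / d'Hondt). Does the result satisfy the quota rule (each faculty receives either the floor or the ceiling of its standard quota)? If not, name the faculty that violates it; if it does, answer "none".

Standard quotas: F 6.017, B 1.677, D 3.411, A 4.350, H 3.545.
Jefferson allocation: F 6, B 1, D 3, A 5, H 4.
Every allocation lies between the lower and upper quota.

none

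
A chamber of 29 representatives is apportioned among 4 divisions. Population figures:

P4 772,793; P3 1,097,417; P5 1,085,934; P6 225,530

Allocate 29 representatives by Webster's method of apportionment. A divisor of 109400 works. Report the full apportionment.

With modified divisor 109400: modified quotas P4 7.064, P3 10.031, P5 9.926, P6 2.062.
Rounding to the nearest integer: P4 7, P3 10, P5 10, P6 2 (total 29).

P4: 7; P3: 10; P5: 10; P6: 2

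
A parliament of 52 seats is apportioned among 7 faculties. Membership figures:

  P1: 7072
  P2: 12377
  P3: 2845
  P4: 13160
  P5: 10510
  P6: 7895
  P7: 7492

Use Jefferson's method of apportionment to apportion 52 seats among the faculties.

Standard divisor 61351/52 ≈ 1179.827; standard quotas: P1 5.994, P2 10.491, P3 2.411, P4 11.154, P5 8.908, P6 6.692, P7 6.350.
Rounding down gives 5, 10, 2, 11, 8, 6, 6 = 48 seats, so the divisor must be adjusted.
With modified divisor 1100: modified quotas P1 6.429, P2 11.252, P3 2.586, P4 11.964, P5 9.555, P6 7.177, P7 6.811.
Rounding down: P1 6, P2 11, P3 2, P4 11, P5 9, P6 7, P7 6 (total 52).

P1=6, P2=11, P3=2, P4=11, P5=9, P6=7, P7=6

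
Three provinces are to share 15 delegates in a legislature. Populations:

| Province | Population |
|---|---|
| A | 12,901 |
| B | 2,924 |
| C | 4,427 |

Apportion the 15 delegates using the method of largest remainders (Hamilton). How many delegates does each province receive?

Total 20252; standard divisor 20252/15 ≈ 1350.133.
Standard quotas: A 9.5554, B 2.1657, C 3.2789.
Lower quotas: A 9, B 2, C 3 (sum 14, leaving 1 seat).
Remainders in descending order: A 0.5554, C 0.2789, B 0.1657.
The surplus seat goes to A.

A=10, B=2, C=3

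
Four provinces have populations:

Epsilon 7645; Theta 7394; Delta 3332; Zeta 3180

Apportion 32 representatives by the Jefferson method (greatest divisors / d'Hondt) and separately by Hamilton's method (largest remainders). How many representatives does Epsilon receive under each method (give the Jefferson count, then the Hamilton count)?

12 and 11

Jefferson: Epsilon 12, Theta 11, Delta 5, Zeta 4.
Hamilton: Epsilon 11, Theta 11, Delta 5, Zeta 5.
Epsilon gets 12 under Jefferson and 11 under Hamilton.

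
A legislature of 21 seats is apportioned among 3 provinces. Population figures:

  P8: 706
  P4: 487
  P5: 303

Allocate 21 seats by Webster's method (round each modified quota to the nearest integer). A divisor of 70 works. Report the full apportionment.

P8=10; P4=7; P5=4

With modified divisor 70: modified quotas P8 10.086, P4 6.957, P5 4.329.
Rounding to the nearest integer: P8 10, P4 7, P5 4 (total 21).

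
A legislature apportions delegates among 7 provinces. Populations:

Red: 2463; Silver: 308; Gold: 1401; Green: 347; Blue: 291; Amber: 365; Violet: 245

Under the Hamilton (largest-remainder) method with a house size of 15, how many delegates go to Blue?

The standard divisor is 5420/15 ≈ 361.333.
Standard quotas: Red 6.816, Silver 0.852, Gold 3.877, Green 0.960, Blue 0.805, Amber 1.010, Violet 0.678.
Lower quotas: Red 6, Silver 0, Gold 3, Green 0, Blue 0, Amber 1, Violet 0 (sum 10, leaving 5 seats).
Remainders in descending order: Green 0.960, Gold 0.877, Silver 0.852, Red 0.816, Blue 0.805, Violet 0.678, Amber 0.010.
The surplus seats go to Green, Gold, Silver, Red, Blue.
Blue receives 1.

1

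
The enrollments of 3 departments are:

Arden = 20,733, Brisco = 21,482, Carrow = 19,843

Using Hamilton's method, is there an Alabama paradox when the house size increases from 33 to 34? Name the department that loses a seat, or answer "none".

At 33 seats: Arden 11, Brisco 11, Carrow 11.
At 34 seats: Arden 11, Brisco 12, Carrow 11.
No department's allocation decreased.

none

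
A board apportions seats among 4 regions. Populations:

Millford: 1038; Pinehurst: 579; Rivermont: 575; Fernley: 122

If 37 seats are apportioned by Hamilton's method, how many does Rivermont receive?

Standard divisor: 2314 ÷ 37 ≈ 62.541.
Standard quotas: Millford 16.597, Pinehurst 9.258, Rivermont 9.194, Fernley 1.951.
Lower quotas: Millford 16, Pinehurst 9, Rivermont 9, Fernley 1 (sum 35, leaving 2 seats).
Remainders in descending order: Fernley 0.951, Millford 0.597, Pinehurst 0.258, Rivermont 0.194.
Largest remainders: Fernley, Millford receive the extra seats.
Rivermont receives 9.

9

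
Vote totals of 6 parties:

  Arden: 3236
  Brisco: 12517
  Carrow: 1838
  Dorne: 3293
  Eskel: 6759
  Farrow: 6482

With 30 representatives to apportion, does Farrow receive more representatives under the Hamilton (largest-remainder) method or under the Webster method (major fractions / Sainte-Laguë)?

Hamilton

Hamilton: Arden 3, Brisco 11, Carrow 1, Dorne 3, Eskel 6, Farrow 6.
Webster: Arden 3, Brisco 11, Carrow 2, Dorne 3, Eskel 6, Farrow 5.
Farrow gets 6 under Hamilton and 5 under Webster.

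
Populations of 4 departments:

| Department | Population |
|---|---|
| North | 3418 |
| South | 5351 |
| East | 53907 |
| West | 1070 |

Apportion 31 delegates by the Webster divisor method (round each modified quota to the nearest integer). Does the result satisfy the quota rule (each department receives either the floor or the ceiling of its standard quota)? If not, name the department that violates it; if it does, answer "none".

East

Standard quotas: North 1.662, South 2.602, East 26.215, West 0.520.
Webster allocation: North 2, South 3, East 25, West 1.
East has quota 26.215 (lower 26, upper 27) but receives 25 — outside the quota interval.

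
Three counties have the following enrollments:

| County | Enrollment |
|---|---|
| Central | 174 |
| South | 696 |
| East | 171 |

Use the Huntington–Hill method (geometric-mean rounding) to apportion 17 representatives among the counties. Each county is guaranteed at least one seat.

With divisor 63: modified quotas Central 2.762, South 11.048, East 2.714.
Geometric-mean thresholds: Central √(2·3)=2.449, South √(11·12)=11.489, East √(2·3)=2.449.
Each quota rounded against its threshold gives Central 3, South 11, East 3 (total 17).

Central=3; South=11; East=3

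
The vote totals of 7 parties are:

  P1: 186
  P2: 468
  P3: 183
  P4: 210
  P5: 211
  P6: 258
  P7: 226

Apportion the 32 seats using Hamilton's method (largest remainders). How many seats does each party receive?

The standard divisor is 1742/32 ≈ 54.438.
Standard quotas: P1 3.417, P2 8.597, P3 3.362, P4 3.858, P5 3.876, P6 4.739, P7 4.152.
Lower quotas: P1 3, P2 8, P3 3, P4 3, P5 3, P6 4, P7 4 (sum 28, leaving 4 seats).
Remainders in descending order: P5 0.876, P4 0.858, P6 0.739, P2 0.597, P1 0.417, P3 0.362, P7 0.152.
The surplus seats go to P5, P4, P6, P2.

P1 3, P2 9, P3 3, P4 4, P5 4, P6 5, P7 4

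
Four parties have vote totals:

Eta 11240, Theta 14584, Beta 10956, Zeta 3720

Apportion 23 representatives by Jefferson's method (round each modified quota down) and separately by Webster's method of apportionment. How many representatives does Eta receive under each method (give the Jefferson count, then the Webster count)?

Jefferson: Eta 6, Theta 9, Beta 6, Zeta 2.
Webster: Eta 7, Theta 8, Beta 6, Zeta 2.
Eta gets 6 under Jefferson and 7 under Webster.

6 and 7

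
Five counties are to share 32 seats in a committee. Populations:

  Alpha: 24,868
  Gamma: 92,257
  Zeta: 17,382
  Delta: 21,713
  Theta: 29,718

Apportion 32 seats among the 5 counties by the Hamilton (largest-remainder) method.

Alpha: 4, Gamma: 16, Zeta: 3, Delta: 4, Theta: 5

Total 185938; standard divisor 185938/32 ≈ 5810.562.
Standard quotas: Alpha 4.2798, Gamma 15.8775, Zeta 2.9914, Delta 3.7368, Theta 5.1145.
Lower quotas: Alpha 4, Gamma 15, Zeta 2, Delta 3, Theta 5 (sum 29, leaving 3 seats).
Remainders in descending order: Zeta 0.9914, Gamma 0.8775, Delta 0.7368, Alpha 0.2798, Theta 0.1145.
Largest remainders: Zeta, Gamma, Delta receive the extra seats.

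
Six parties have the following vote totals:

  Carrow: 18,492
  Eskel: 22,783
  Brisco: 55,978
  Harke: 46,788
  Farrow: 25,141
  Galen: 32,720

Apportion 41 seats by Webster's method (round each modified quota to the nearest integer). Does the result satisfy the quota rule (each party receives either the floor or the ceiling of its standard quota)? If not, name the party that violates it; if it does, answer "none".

none

Standard quotas: Carrow 3.755, Eskel 4.627, Brisco 11.367, Harke 9.501, Farrow 5.105, Galen 6.644.
Webster allocation: Carrow 4, Eskel 5, Brisco 11, Harke 9, Farrow 5, Galen 7.
Every allocation lies between the lower and upper quota.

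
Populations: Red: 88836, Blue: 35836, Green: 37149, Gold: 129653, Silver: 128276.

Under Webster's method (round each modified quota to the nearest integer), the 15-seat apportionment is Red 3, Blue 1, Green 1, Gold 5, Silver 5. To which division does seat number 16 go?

Red

Priority for the next seat is population ÷ (current seats + 0.5).
Priorities: Red 25381.714, Blue 23890.667, Green 24766.000, Gold 23573.273, Silver 23322.909.
Highest priority: Red.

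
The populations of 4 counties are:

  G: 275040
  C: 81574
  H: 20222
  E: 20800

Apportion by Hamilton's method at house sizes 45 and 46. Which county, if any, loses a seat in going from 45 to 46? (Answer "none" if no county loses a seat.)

E

At 45 seats: G 31, C 9, H 2, E 3.
At 46 seats: G 32, C 10, H 2, E 2.
E drops from 3 to 2.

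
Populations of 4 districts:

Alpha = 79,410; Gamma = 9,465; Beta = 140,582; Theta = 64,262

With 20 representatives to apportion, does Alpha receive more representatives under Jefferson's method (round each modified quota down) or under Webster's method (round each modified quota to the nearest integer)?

Jefferson: Alpha 6, Gamma 0, Beta 10, Theta 4.
Webster: Alpha 5, Gamma 1, Beta 10, Theta 4.
Alpha gets 6 under Jefferson and 5 under Webster.

Jefferson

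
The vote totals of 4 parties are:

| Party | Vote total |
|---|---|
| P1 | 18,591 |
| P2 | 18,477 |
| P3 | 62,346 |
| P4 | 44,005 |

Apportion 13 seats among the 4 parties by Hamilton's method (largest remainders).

P1: 2, P2: 2, P3: 5, P4: 4

The standard divisor is 143419/13 ≈ 11032.231.
Standard quotas: P1 1.6852, P2 1.6748, P3 5.6513, P4 3.9888.
Lower quotas: P1 1, P2 1, P3 5, P4 3 (sum 10, leaving 3 seats).
Remainders in descending order: P4 0.9888, P1 0.6852, P2 0.6748, P3 0.6513.
The surplus seats go to P4, P1, P2.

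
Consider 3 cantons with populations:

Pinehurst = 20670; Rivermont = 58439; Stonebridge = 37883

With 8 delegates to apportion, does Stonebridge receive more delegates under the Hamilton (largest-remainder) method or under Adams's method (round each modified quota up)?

Hamilton: Pinehurst 1, Rivermont 4, Stonebridge 3.
Adams: Pinehurst 2, Rivermont 4, Stonebridge 2.
Stonebridge gets 3 under Hamilton and 2 under Adams.

Hamilton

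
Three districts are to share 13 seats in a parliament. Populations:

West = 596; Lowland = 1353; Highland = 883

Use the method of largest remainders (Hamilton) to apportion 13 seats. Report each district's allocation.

West 3; Lowland 6; Highland 4

The standard divisor is 2832/13 ≈ 217.846.
Standard quotas: West 2.736, Lowland 6.211, Highland 4.053.
Lower quotas: West 2, Lowland 6, Highland 4 (sum 12, leaving 1 seat).
Remainders in descending order: West 0.736, Lowland 0.211, Highland 0.053.
Largest remainder: West receives the extra seat.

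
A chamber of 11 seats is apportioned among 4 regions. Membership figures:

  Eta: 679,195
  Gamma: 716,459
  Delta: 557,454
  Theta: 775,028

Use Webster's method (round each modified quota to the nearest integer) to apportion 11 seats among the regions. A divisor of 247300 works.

With modified divisor 247300: modified quotas Eta 2.746, Gamma 2.897, Delta 2.254, Theta 3.134.
Rounding to the nearest integer: Eta 3, Gamma 3, Delta 2, Theta 3 (total 11).

Eta 3; Gamma 3; Delta 2; Theta 3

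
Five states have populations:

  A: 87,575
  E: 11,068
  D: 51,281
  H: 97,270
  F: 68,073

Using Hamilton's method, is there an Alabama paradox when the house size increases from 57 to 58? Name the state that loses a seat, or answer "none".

none

At 57 seats: A 16, E 2, D 9, H 18, F 12.
At 58 seats: A 16, E 2, D 9, H 18, F 13.
No state's allocation decreased.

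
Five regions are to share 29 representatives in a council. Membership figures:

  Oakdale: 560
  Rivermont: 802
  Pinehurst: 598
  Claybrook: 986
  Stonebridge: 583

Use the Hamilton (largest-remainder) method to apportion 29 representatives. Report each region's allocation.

Oakdale 5, Rivermont 6, Pinehurst 5, Claybrook 8, Stonebridge 5

Total 3529; standard divisor 3529/29 ≈ 121.69.
Standard quotas: Oakdale 4.602, Rivermont 6.591, Pinehurst 4.914, Claybrook 8.103, Stonebridge 4.791.
Lower quotas: Oakdale 4, Rivermont 6, Pinehurst 4, Claybrook 8, Stonebridge 4 (sum 26, leaving 3 seats).
Remainders in descending order: Pinehurst 0.914, Stonebridge 0.791, Oakdale 0.602, Rivermont 0.591, Claybrook 0.103.
The surplus seats go to Pinehurst, Stonebridge, Oakdale.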